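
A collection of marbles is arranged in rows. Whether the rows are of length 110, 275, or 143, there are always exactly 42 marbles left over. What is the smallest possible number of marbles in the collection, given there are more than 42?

N − 42 must be a common multiple of 110, 275, and 143.
110 = 2 × 5 × 11
275 = 5^2 × 11
143 = 11 × 13
LCM(110, 275, 143) = 2 × 5^2 × 11 × 13 = 7150.
Smallest N > 42 is LCM + 42 = 7150 + 42 = 7192.

7192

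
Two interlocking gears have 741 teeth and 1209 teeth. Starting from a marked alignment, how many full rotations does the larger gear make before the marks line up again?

The first common completion time is the LCM of the periods.
741 = 3 × 13 × 19
1209 = 3 × 13 × 31
LCM(741, 1209) = 3 × 13 × 19 × 31 = 22971.
Rotations for period 1209: 22971 / 1209 = 19.

19 rotations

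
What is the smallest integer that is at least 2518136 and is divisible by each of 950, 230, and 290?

2534600

The integer must be a common multiple of 950, 230, and 290, so a multiple of their LCM.
950 = 2 × 5^2 × 19
230 = 2 × 5 × 23
290 = 2 × 5 × 29
LCM(950, 230, 290) = 2 × 5^2 × 19 × 23 × 29 = 633650.
Smallest multiple of 633650 that is ≥ 2518136: ⌈2518136/633650⌉ × 633650 = 4 × 633650 = 2534600.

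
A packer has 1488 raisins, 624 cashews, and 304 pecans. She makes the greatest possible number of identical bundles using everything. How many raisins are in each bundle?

93

Number of bundles = gcd(1488, 624, 304).
1488 = 2^4 × 3 × 31
624 = 2^4 × 3 × 13
304 = 2^4 × 19
gcd(1488, 624, 304) = 2^4 = 16.
raisins per bundle = 1488 / 16 = 93.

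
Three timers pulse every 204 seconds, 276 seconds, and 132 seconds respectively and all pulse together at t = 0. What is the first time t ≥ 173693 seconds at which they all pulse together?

Joint pulses occur at multiples of LCM(204, 276, 132).
204 = 2^2 × 3 × 17
276 = 2^2 × 3 × 23
132 = 2^2 × 3 × 11
LCM(204, 276, 132) = 2^2 × 3 × 11 × 17 × 23 = 51612.
Smallest multiple of 51612 that is ≥ 173693: ⌈173693/51612⌉ × 51612 = 4 × 51612 = 206448.

206448 seconds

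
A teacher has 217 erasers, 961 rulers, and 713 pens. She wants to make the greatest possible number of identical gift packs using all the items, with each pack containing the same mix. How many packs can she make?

The pack count must divide each quantity, so the greatest is gcd(217, 961, 713).
217 = 7 × 31
961 = 31^2
713 = 23 × 31
gcd(217, 961, 713) = 31.

31 packs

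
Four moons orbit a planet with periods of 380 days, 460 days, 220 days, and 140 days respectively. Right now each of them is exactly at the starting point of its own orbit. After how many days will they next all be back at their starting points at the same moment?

672980 days

They coincide at every common multiple of the periods; the first is the LCM.
380 = 2^2 × 5 × 19
460 = 2^2 × 5 × 23
220 = 2^2 × 5 × 11
140 = 2^2 × 5 × 7
LCM(380, 460, 220, 140) = 2^2 × 5 × 7 × 11 × 19 × 23 = 672980.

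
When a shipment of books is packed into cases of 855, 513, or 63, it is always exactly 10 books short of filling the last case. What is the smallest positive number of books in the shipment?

17945

Being 10 short of a full case of size k means N ≡ −10 (mod k), i.e. N + 10 is a multiple of each size.
855 = 3^2 × 5 × 19
513 = 3^3 × 19
63 = 3^2 × 7
LCM(855, 513, 63) = 3^3 × 5 × 7 × 19 = 17955.
Smallest positive N is 17955 − 10 = 17945.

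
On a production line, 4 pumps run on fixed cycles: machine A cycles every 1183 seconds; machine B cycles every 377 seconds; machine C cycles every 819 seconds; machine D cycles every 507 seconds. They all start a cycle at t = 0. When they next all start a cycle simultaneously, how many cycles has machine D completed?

609 cycles

The first common completion time is the LCM of the periods.
1183 = 7 × 13^2
377 = 13 × 29
819 = 3^2 × 7 × 13
507 = 3 × 13^2
LCM(1183, 377, 819, 507) = 3^2 × 7 × 13^2 × 29 = 308763.
Cycles for period 507: 308763 / 507 = 609.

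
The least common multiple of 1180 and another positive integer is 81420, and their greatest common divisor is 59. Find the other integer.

gcd × lcm = product of the two integers, so the other integer is (59 × 81420) / 1180 = 4071.

4071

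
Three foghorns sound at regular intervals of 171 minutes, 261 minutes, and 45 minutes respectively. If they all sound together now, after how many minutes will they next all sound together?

24795 minutes

The first simultaneous occurrence is after LCM of the individual periods.
171 = 3^2 × 19
261 = 3^2 × 29
45 = 3^2 × 5
LCM(171, 261, 45) = 3^2 × 5 × 19 × 29 = 24795.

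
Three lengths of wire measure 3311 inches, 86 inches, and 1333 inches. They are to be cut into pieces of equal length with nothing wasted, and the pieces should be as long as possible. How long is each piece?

43 inches

Each piece length must divide every original length, so the longest possible is gcd(3311, 86, 1333).
3311 = 7 × 11 × 43
86 = 2 × 43
1333 = 31 × 43
gcd(3311, 86, 1333) = 43.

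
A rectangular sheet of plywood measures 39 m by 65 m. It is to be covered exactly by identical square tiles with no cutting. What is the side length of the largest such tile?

13 m

The tile side must divide both 39 and 65, so the largest is their gcd.
39 = 3 × 13
65 = 5 × 13
gcd(39, 65) = 13.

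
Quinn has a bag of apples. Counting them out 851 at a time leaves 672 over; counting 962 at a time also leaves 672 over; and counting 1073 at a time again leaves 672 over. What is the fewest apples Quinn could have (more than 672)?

N − 672 must be a common multiple of 851, 962, and 1073.
851 = 23 × 37
962 = 2 × 13 × 37
1073 = 29 × 37
LCM(851, 962, 1073) = 2 × 13 × 23 × 29 × 37 = 641654.
Smallest N > 672 is LCM + 672 = 641654 + 672 = 642326.

642326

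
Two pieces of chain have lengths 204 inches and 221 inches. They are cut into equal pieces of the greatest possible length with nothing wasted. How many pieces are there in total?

25

Piece length = gcd(204, 221).
204 = 2^2 × 3 × 17
221 = 13 × 17
gcd(204, 221) = 17.
Total pieces = 204/17 + 221/17 = 12 + 13 = 25.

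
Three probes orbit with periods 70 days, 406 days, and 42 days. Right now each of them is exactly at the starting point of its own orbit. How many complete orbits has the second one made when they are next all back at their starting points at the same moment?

15 orbits

All finish a whole number of cycles simultaneously at t = LCM of the periods.
70 = 2 × 5 × 7
406 = 2 × 7 × 29
42 = 2 × 3 × 7
LCM(70, 406, 42) = 2 × 3 × 5 × 7 × 29 = 6090.
Orbits for period 406: 6090 / 406 = 15.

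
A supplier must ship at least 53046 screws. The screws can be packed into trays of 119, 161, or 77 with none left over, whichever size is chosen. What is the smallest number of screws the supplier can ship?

The number of screws must be a common multiple of 119, 161, and 77, so a multiple of their LCM.
119 = 7 × 17
161 = 7 × 23
77 = 7 × 11
LCM(119, 161, 77) = 7 × 11 × 17 × 23 = 30107.
Smallest multiple of 30107 that is ≥ 53046: ⌈53046/30107⌉ × 30107 = 2 × 30107 = 60214.

60214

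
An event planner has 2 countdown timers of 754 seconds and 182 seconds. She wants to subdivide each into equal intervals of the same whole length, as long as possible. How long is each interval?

26 seconds

The interval must divide each timer length; the longest such is the gcd.
754 = 2 × 13 × 29
182 = 2 × 7 × 13
gcd(754, 182) = 2 × 13 = 26.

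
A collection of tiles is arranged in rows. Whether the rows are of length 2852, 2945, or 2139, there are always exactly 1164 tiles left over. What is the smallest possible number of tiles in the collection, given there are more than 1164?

813984

N − 1164 must be a common multiple of 2852, 2945, and 2139.
2852 = 2^2 × 23 × 31
2945 = 5 × 19 × 31
2139 = 3 × 23 × 31
LCM(2852, 2945, 2139) = 2^2 × 3 × 5 × 19 × 23 × 31 = 812820.
Smallest N > 1164 is LCM + 1164 = 812820 + 1164 = 813984.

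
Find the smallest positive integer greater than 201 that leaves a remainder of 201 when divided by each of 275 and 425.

N − 201 must be a common multiple of 275 and 425.
275 = 5^2 × 11
425 = 5^2 × 17
LCM(275, 425) = 5^2 × 11 × 17 = 4675.
Smallest N > 201 is LCM + 201 = 4675 + 201 = 4876.

4876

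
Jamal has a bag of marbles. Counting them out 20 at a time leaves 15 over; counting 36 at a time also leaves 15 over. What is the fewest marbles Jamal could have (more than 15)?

195

N − 15 must be a common multiple of 20 and 36.
20 = 2^2 × 5
36 = 2^2 × 3^2
LCM(20, 36) = 2^2 × 3^2 × 5 = 180.
Smallest N > 15 is LCM + 15 = 180 + 15 = 195.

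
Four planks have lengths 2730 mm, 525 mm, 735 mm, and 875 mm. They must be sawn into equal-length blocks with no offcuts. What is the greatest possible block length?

The block length must divide every plank, so the greatest is gcd(2730, 525, 735, 875).
2730 = 2 × 3 × 5 × 7 × 13
525 = 3 × 5^2 × 7
735 = 3 × 5 × 7^2
875 = 5^3 × 7
gcd(2730, 525, 735, 875) = 5 × 7 = 35.

35 mm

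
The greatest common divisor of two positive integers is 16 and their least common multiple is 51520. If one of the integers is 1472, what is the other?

560

For two integers, gcd × lcm = product, so the other is (16 × 51520) / 1472 = 824320 / 1472 = 560.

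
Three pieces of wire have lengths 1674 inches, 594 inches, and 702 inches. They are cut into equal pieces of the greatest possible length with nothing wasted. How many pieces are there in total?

55

Piece length = gcd(1674, 594, 702).
1674 = 2 × 3^3 × 31
594 = 2 × 3^3 × 11
702 = 2 × 3^3 × 13
gcd(1674, 594, 702) = 2 × 3^3 = 54.
Total pieces = 1674/54 + 594/54 + 702/54 = 31 + 11 + 13 = 55.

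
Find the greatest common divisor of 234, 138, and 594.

6

234 = 2 × 3^2 × 13
138 = 2 × 3 × 23
594 = 2 × 3^3 × 11
gcd(234, 138, 594) = 2 × 3 = 6.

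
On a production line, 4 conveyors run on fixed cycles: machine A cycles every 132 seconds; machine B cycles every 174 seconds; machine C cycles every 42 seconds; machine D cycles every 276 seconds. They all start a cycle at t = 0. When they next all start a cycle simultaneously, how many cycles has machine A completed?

4669 cycles

All finish a whole number of cycles simultaneously at t = LCM of the periods.
132 = 2^2 × 3 × 11
174 = 2 × 3 × 29
42 = 2 × 3 × 7
276 = 2^2 × 3 × 23
LCM(132, 174, 42, 276) = 2^2 × 3 × 7 × 11 × 23 × 29 = 616308.
Cycles for period 132: 616308 / 132 = 4669.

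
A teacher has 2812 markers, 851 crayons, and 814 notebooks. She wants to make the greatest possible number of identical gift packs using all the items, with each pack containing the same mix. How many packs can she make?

The pack count must divide each quantity, so the greatest is gcd(2812, 851, 814).
2812 = 2^2 × 19 × 37
851 = 23 × 37
814 = 2 × 11 × 37
gcd(2812, 851, 814) = 37.

37 packs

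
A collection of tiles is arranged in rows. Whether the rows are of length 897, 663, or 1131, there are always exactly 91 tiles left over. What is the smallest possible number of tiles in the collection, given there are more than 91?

N − 91 must be a common multiple of 897, 663, and 1131.
897 = 3 × 13 × 23
663 = 3 × 13 × 17
1131 = 3 × 13 × 29
LCM(897, 663, 1131) = 3 × 13 × 17 × 23 × 29 = 442221.
Smallest N > 91 is LCM + 91 = 442221 + 91 = 442312.

442312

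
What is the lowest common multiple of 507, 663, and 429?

94809

507 = 3 × 13^2
663 = 3 × 13 × 17
429 = 3 × 11 × 13
LCM(507, 663, 429) = 3 × 11 × 13^2 × 17 = 94809.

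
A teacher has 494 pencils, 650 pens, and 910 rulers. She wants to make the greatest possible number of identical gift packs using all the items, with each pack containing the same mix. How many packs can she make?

The pack count must divide each quantity, so the greatest is gcd(494, 650, 910).
494 = 2 × 13 × 19
650 = 2 × 5^2 × 13
910 = 2 × 5 × 7 × 13
gcd(494, 650, 910) = 2 × 13 = 26.

26 packs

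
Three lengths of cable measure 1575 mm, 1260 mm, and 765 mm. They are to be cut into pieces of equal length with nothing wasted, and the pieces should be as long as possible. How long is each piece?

45 mm

The greatest length dividing all of 1575, 1260, and 765 is their gcd.
1575 = 3^2 × 5^2 × 7
1260 = 2^2 × 3^2 × 5 × 7
765 = 3^2 × 5 × 17
gcd(1575, 1260, 765) = 3^2 × 5 = 45.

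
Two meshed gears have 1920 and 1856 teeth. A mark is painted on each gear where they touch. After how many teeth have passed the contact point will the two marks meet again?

The first simultaneous occurrence is after LCM of the individual periods.
1920 = 2^7 × 3 × 5
1856 = 2^6 × 29
LCM(1920, 1856) = 2^7 × 3 × 5 × 29 = 55680.

55680 teeth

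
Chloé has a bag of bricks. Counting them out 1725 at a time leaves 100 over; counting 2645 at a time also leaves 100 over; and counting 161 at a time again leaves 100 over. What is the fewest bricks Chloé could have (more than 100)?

277825

N − 100 must be a common multiple of 1725, 2645, and 161.
1725 = 3 × 5^2 × 23
2645 = 5 × 23^2
161 = 7 × 23
LCM(1725, 2645, 161) = 3 × 5^2 × 7 × 23^2 = 277725.
Smallest N > 100 is LCM + 100 = 277725 + 100 = 277825.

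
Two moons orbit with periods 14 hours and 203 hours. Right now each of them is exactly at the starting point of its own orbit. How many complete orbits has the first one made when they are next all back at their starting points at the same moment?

29 orbits

The first common completion time is the LCM of the periods.
14 = 2 × 7
203 = 7 × 29
LCM(14, 203) = 2 × 7 × 29 = 406.
Orbits for period 14: 406 / 14 = 29.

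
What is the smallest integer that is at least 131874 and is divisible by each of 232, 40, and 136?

The integer must be a common multiple of 232, 40, and 136, so a multiple of their LCM.
232 = 2^3 × 29
40 = 2^3 × 5
136 = 2^3 × 17
LCM(232, 40, 136) = 2^3 × 5 × 17 × 29 = 19720.
Smallest multiple of 19720 that is ≥ 131874: ⌈131874/19720⌉ × 19720 = 7 × 19720 = 138040.

138040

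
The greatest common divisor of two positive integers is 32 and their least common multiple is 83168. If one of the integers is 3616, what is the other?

736

For two integers, gcd × lcm = product, so the other is (32 × 83168) / 3616 = 2661376 / 3616 = 736.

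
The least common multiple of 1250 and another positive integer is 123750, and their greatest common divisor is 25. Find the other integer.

2475

gcd × lcm = product of the two integers, so the other integer is (25 × 123750) / 1250 = 2475.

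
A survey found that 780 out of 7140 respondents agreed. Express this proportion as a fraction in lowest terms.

780 = 2^2 × 3 × 5 × 13
7140 = 2^2 × 3 × 5 × 7 × 17
gcd(780, 7140) = 2^2 × 3 × 5 = 60.
Divide numerator and denominator by 60: 780/7140 = 13/119.

13/119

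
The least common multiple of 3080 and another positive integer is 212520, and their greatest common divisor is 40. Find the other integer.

gcd × lcm = product of the two integers, so the other integer is (40 × 212520) / 3080 = 2760.

2760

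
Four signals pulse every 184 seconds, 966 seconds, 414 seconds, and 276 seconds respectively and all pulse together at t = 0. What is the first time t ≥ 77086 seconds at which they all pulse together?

81144 seconds

Joint pulses occur at multiples of LCM(184, 966, 414, 276).
184 = 2^3 × 23
966 = 2 × 3 × 7 × 23
414 = 2 × 3^2 × 23
276 = 2^2 × 3 × 23
LCM(184, 966, 414, 276) = 2^3 × 3^2 × 7 × 23 = 11592.
Smallest multiple of 11592 that is ≥ 77086: ⌈77086/11592⌉ × 11592 = 7 × 11592 = 81144.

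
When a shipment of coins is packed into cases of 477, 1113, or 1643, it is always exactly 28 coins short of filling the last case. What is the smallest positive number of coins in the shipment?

103481

Being 28 short of a full case of size k means N ≡ −28 (mod k), i.e. N + 28 is a multiple of each size.
477 = 3^2 × 53
1113 = 3 × 7 × 53
1643 = 31 × 53
LCM(477, 1113, 1643) = 3^2 × 7 × 31 × 53 = 103509.
Smallest positive N is 103509 − 28 = 103481.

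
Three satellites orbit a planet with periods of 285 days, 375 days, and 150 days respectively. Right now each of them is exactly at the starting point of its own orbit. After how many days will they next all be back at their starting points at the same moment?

14250 days

The first simultaneous occurrence is after LCM of the individual periods.
285 = 3 × 5 × 19
375 = 3 × 5^3
150 = 2 × 3 × 5^2
LCM(285, 375, 150) = 2 × 3 × 5^3 × 19 = 14250.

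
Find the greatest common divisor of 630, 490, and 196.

14

630 = 2 × 3^2 × 5 × 7
490 = 2 × 5 × 7^2
196 = 2^2 × 7^2
gcd(630, 490, 196) = 2 × 7 = 14.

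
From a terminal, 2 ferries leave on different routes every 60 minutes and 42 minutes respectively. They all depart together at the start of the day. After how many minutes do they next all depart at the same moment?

They coincide at every common multiple of the periods; the first is the LCM.
60 = 2^2 × 3 × 5
42 = 2 × 3 × 7
LCM(60, 42) = 2^2 × 3 × 5 × 7 = 420.

420 minutes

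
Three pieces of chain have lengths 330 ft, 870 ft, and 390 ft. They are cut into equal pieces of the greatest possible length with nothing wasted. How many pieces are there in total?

53

Piece length = gcd(330, 870, 390).
330 = 2 × 3 × 5 × 11
870 = 2 × 3 × 5 × 29
390 = 2 × 3 × 5 × 13
gcd(330, 870, 390) = 2 × 3 × 5 = 30.
Total pieces = 330/30 + 870/30 + 390/30 = 11 + 29 + 13 = 53.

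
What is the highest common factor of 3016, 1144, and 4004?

3016 = 2^3 × 13 × 29
1144 = 2^3 × 11 × 13
4004 = 2^2 × 7 × 11 × 13
gcd(3016, 1144, 4004) = 2^2 × 13 = 52.

52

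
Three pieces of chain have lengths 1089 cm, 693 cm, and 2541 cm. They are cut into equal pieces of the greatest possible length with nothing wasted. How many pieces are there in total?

Piece length = gcd(1089, 693, 2541).
1089 = 3^2 × 11^2
693 = 3^2 × 7 × 11
2541 = 3 × 7 × 11^2
gcd(1089, 693, 2541) = 3 × 11 = 33.
Total pieces = 1089/33 + 693/33 + 2541/33 = 33 + 21 + 77 = 131.

131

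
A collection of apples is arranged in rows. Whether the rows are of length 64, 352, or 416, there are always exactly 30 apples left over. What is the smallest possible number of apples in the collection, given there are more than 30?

N − 30 must be a common multiple of 64, 352, and 416.
64 = 2^6
352 = 2^5 × 11
416 = 2^5 × 13
LCM(64, 352, 416) = 2^6 × 11 × 13 = 9152.
Smallest N > 30 is LCM + 30 = 9152 + 30 = 9182.

9182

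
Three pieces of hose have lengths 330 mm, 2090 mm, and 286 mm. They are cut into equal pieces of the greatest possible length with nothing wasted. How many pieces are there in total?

123

Piece length = gcd(330, 2090, 286).
330 = 2 × 3 × 5 × 11
2090 = 2 × 5 × 11 × 19
286 = 2 × 11 × 13
gcd(330, 2090, 286) = 2 × 11 = 22.
Total pieces = 330/22 + 2090/22 + 286/22 = 15 + 95 + 13 = 123.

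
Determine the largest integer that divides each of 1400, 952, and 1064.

1400 = 2^3 × 5^2 × 7
952 = 2^3 × 7 × 17
1064 = 2^3 × 7 × 19
gcd(1400, 952, 1064) = 2^3 × 7 = 56.

56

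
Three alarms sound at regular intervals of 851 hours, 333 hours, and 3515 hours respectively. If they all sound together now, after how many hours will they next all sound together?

The first simultaneous occurrence is after LCM of the individual periods.
851 = 23 × 37
333 = 3^2 × 37
3515 = 5 × 19 × 37
LCM(851, 333, 3515) = 3^2 × 5 × 19 × 23 × 37 = 727605.

727605 hours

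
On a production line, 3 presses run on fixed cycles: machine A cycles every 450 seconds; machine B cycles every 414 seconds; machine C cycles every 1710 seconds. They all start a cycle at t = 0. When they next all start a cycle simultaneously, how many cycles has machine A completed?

All finish a whole number of cycles simultaneously at t = LCM of the periods.
450 = 2 × 3^2 × 5^2
414 = 2 × 3^2 × 23
1710 = 2 × 3^2 × 5 × 19
LCM(450, 414, 1710) = 2 × 3^2 × 5^2 × 19 × 23 = 196650.
Cycles for period 450: 196650 / 450 = 437.

437 cycles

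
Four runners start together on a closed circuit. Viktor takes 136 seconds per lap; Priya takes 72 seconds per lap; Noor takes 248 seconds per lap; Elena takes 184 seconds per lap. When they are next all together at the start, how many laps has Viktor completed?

All finish a whole number of cycles simultaneously at t = LCM of the periods.
136 = 2^3 × 17
72 = 2^3 × 3^2
248 = 2^3 × 31
184 = 2^3 × 23
LCM(136, 72, 248, 184) = 2^3 × 3^2 × 17 × 23 × 31 = 872712.
Laps for period 136: 872712 / 136 = 6417.

6417 laps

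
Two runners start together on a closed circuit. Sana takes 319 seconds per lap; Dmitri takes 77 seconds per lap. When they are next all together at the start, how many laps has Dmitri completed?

29 laps

All finish a whole number of cycles simultaneously at t = LCM of the periods.
319 = 11 × 29
77 = 7 × 11
LCM(319, 77) = 7 × 11 × 29 = 2233.
Laps for period 77: 2233 / 77 = 29.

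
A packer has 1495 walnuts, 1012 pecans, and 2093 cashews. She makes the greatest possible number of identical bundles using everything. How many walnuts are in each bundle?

Number of bundles = gcd(1495, 1012, 2093).
1495 = 5 × 13 × 23
1012 = 2^2 × 11 × 23
2093 = 7 × 13 × 23
gcd(1495, 1012, 2093) = 23.
walnuts per bundle = 1495 / 23 = 65.

65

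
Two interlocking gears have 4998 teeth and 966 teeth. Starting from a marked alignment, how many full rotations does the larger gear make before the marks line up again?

They are all back at their starting positions together after one LCM of the periods.
4998 = 2 × 3 × 7^2 × 17
966 = 2 × 3 × 7 × 23
LCM(4998, 966) = 2 × 3 × 7^2 × 17 × 23 = 114954.
Rotations for period 4998: 114954 / 4998 = 23.

23 rotations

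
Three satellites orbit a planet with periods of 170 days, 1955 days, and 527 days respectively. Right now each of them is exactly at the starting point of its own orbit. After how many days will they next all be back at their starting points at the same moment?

They coincide at every common multiple of the periods; the first is the LCM.
170 = 2 × 5 × 17
1955 = 5 × 17 × 23
527 = 17 × 31
LCM(170, 1955, 527) = 2 × 5 × 17 × 23 × 31 = 121210.

121210 days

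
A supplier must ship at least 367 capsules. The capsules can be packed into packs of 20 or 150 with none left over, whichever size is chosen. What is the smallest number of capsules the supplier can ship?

600

The number of capsules must be a common multiple of 20 and 150, so a multiple of their LCM.
20 = 2^2 × 5
150 = 2 × 3 × 5^2
LCM(20, 150) = 2^2 × 3 × 5^2 = 300.
Smallest multiple of 300 that is ≥ 367: ⌈367/300⌉ × 300 = 2 × 300 = 600.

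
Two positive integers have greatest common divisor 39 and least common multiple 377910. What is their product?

14738490

For any two positive integers, gcd × lcm = product = 39 × 377910 = 14738490.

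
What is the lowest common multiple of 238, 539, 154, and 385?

91630

238 = 2 × 7 × 17
539 = 7^2 × 11
154 = 2 × 7 × 11
385 = 5 × 7 × 11
LCM(238, 539, 154, 385) = 2 × 5 × 7^2 × 11 × 17 = 91630.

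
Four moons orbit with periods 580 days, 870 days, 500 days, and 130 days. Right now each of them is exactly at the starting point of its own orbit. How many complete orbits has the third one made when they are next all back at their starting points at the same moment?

They are all back at their starting positions together after one LCM of the periods.
580 = 2^2 × 5 × 29
870 = 2 × 3 × 5 × 29
500 = 2^2 × 5^3
130 = 2 × 5 × 13
LCM(580, 870, 500, 130) = 2^2 × 3 × 5^3 × 13 × 29 = 565500.
Orbits for period 500: 565500 / 500 = 1131.

1131 orbits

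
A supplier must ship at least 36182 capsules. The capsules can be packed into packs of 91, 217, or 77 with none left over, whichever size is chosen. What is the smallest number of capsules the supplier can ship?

The number of capsules must be a common multiple of 91, 217, and 77, so a multiple of their LCM.
91 = 7 × 13
217 = 7 × 31
77 = 7 × 11
LCM(91, 217, 77) = 7 × 11 × 13 × 31 = 31031.
Smallest multiple of 31031 that is ≥ 36182: ⌈36182/31031⌉ × 31031 = 2 × 31031 = 62062.

62062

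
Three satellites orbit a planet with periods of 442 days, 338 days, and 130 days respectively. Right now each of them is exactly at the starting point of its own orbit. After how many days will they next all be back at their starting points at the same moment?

We need the least common multiple of the intervals.
442 = 2 × 13 × 17
338 = 2 × 13^2
130 = 2 × 5 × 13
LCM(442, 338, 130) = 2 × 5 × 13^2 × 17 = 28730.

28730 days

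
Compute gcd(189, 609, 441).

21

189 = 3^3 × 7
609 = 3 × 7 × 29
441 = 3^2 × 7^2
gcd(189, 609, 441) = 3 × 7 = 21.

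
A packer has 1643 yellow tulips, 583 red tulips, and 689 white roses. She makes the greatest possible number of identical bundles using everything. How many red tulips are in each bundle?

11

Number of bundles = gcd(1643, 583, 689).
1643 = 31 × 53
583 = 11 × 53
689 = 13 × 53
gcd(1643, 583, 689) = 53.
red tulips per bundle = 583 / 53 = 11.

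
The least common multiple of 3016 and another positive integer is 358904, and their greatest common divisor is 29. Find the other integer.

gcd × lcm = product of the two integers, so the other integer is (29 × 358904) / 3016 = 3451.

3451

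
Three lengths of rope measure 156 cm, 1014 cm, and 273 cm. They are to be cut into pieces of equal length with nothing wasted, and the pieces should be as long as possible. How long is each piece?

Each piece length must divide every original length, so the longest possible is gcd(156, 1014, 273).
156 = 2^2 × 3 × 13
1014 = 2 × 3 × 13^2
273 = 3 × 7 × 13
gcd(156, 1014, 273) = 3 × 13 = 39.

39 cm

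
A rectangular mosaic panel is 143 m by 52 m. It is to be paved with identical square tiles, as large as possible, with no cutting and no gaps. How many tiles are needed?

Tile side = gcd(143, 52).
143 = 11 × 13
52 = 2^2 × 13
gcd(143, 52) = 13.
Tiles: (143/13) × (52/13) = 11 × 4 = 44.

44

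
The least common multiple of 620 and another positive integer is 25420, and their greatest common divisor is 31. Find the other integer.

1271

gcd × lcm = product of the two integers, so the other integer is (31 × 25420) / 620 = 1271.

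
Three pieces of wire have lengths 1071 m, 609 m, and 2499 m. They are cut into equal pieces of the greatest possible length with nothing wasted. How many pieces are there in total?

Piece length = gcd(1071, 609, 2499).
1071 = 3^2 × 7 × 17
609 = 3 × 7 × 29
2499 = 3 × 7^2 × 17
gcd(1071, 609, 2499) = 3 × 7 = 21.
Total pieces = 1071/21 + 609/21 + 2499/21 = 51 + 29 + 119 = 199.

199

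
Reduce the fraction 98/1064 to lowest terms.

98 = 2 × 7^2
1064 = 2^3 × 7 × 19
gcd(98, 1064) = 2 × 7 = 14.
Divide numerator and denominator by 14: 98/1064 = 7/76.

7/76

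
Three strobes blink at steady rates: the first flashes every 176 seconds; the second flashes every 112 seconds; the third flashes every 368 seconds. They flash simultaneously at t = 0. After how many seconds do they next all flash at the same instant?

28336 seconds

The first simultaneous occurrence is after LCM of the individual periods.
176 = 2^4 × 11
112 = 2^4 × 7
368 = 2^4 × 23
LCM(176, 112, 368) = 2^4 × 7 × 11 × 23 = 28336.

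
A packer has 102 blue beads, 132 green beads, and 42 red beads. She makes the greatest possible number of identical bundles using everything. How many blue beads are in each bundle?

Number of bundles = gcd(102, 132, 42).
102 = 2 × 3 × 17
132 = 2^2 × 3 × 11
42 = 2 × 3 × 7
gcd(102, 132, 42) = 2 × 3 = 6.
blue beads per bundle = 102 / 6 = 17.

17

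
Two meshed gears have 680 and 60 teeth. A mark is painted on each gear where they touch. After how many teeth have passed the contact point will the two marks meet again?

The first simultaneous occurrence is after LCM of the individual periods.
680 = 2^3 × 5 × 17
60 = 2^2 × 3 × 5
LCM(680, 60) = 2^3 × 3 × 5 × 17 = 2040.

2040 teeth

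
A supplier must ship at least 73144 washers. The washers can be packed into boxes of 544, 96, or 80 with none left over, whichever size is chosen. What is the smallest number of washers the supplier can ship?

The number of washers must be a common multiple of 544, 96, and 80, so a multiple of their LCM.
544 = 2^5 × 17
96 = 2^5 × 3
80 = 2^4 × 5
LCM(544, 96, 80) = 2^5 × 3 × 5 × 17 = 8160.
Smallest multiple of 8160 that is ≥ 73144: ⌈73144/8160⌉ × 8160 = 9 × 8160 = 73440.

73440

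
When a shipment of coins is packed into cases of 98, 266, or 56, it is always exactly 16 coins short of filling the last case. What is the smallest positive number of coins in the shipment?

7432

Being 16 short of a full case of size k means N ≡ −16 (mod k), i.e. N + 16 is a multiple of each size.
98 = 2 × 7^2
266 = 2 × 7 × 19
56 = 2^3 × 7
LCM(98, 266, 56) = 2^3 × 7^2 × 19 = 7448.
Smallest positive N is 7448 − 16 = 7432.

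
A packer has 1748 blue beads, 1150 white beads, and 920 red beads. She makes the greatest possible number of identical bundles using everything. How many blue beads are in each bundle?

38

Number of bundles = gcd(1748, 1150, 920).
1748 = 2^2 × 19 × 23
1150 = 2 × 5^2 × 23
920 = 2^3 × 5 × 23
gcd(1748, 1150, 920) = 2 × 23 = 46.
blue beads per bundle = 1748 / 46 = 38.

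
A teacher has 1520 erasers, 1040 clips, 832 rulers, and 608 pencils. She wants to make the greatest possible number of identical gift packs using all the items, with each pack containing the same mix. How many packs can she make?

The pack count must divide each quantity, so the greatest is gcd(1520, 1040, 832, 608).
1520 = 2^4 × 5 × 19
1040 = 2^4 × 5 × 13
832 = 2^6 × 13
608 = 2^5 × 19
gcd(1520, 1040, 832, 608) = 2^4 = 16.

16 packs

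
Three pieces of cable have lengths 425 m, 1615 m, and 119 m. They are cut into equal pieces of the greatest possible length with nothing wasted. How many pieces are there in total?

Piece length = gcd(425, 1615, 119).
425 = 5^2 × 17
1615 = 5 × 17 × 19
119 = 7 × 17
gcd(425, 1615, 119) = 17.
Total pieces = 425/17 + 1615/17 + 119/17 = 25 + 95 + 7 = 127.

127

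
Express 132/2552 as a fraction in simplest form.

132 = 2^2 × 3 × 11
2552 = 2^3 × 11 × 29
gcd(132, 2552) = 2^2 × 11 = 44.
Divide numerator and denominator by 44: 132/2552 = 3/58.

3/58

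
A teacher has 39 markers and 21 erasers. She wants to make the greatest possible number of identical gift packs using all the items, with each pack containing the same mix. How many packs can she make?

3 packs

The pack count must divide each quantity, so the greatest is gcd(39, 21).
39 = 3 × 13
21 = 3 × 7
gcd(39, 21) = 3.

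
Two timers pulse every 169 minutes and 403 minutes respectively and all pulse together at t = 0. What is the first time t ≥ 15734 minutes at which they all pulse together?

Joint pulses occur at multiples of LCM(169, 403).
169 = 13^2
403 = 13 × 31
LCM(169, 403) = 13^2 × 31 = 5239.
Smallest multiple of 5239 that is ≥ 15734: ⌈15734/5239⌉ × 5239 = 4 × 5239 = 20956.

20956 minutes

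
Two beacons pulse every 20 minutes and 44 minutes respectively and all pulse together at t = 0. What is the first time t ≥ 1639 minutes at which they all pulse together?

1760 minutes

Joint pulses occur at multiples of LCM(20, 44).
20 = 2^2 × 5
44 = 2^2 × 11
LCM(20, 44) = 2^2 × 5 × 11 = 220.
Smallest multiple of 220 that is ≥ 1639: ⌈1639/220⌉ × 220 = 8 × 220 = 1760.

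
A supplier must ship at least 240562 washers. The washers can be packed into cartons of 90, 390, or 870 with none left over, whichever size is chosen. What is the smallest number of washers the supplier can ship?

271440

The number of washers must be a common multiple of 90, 390, and 870, so a multiple of their LCM.
90 = 2 × 3^2 × 5
390 = 2 × 3 × 5 × 13
870 = 2 × 3 × 5 × 29
LCM(90, 390, 870) = 2 × 3^2 × 5 × 13 × 29 = 33930.
Smallest multiple of 33930 that is ≥ 240562: ⌈240562/33930⌉ × 33930 = 8 × 33930 = 271440.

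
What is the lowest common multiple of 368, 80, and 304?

368 = 2^4 × 23
80 = 2^4 × 5
304 = 2^4 × 19
LCM(368, 80, 304) = 2^4 × 5 × 19 × 23 = 34960.

34960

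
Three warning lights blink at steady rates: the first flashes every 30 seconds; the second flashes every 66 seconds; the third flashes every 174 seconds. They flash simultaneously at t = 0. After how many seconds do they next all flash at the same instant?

They coincide at every common multiple of the periods; the first is the LCM.
30 = 2 × 3 × 5
66 = 2 × 3 × 11
174 = 2 × 3 × 29
LCM(30, 66, 174) = 2 × 3 × 5 × 11 × 29 = 9570.

9570 seconds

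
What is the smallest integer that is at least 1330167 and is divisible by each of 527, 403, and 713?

The integer must be a common multiple of 527, 403, and 713, so a multiple of their LCM.
527 = 17 × 31
403 = 13 × 31
713 = 23 × 31
LCM(527, 403, 713) = 13 × 17 × 23 × 31 = 157573.
Smallest multiple of 157573 that is ≥ 1330167: ⌈1330167/157573⌉ × 157573 = 9 × 157573 = 1418157.

1418157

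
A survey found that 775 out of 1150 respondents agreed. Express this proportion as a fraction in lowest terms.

775 = 5^2 × 31
1150 = 2 × 5^2 × 23
gcd(775, 1150) = 5^2 = 25.
Divide numerator and denominator by 25: 775/1150 = 31/46.

31/46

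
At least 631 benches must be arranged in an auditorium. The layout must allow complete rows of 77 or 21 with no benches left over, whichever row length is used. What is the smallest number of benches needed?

693

The number of benches must be a common multiple of 77 and 21, so a multiple of their LCM.
77 = 7 × 11
21 = 3 × 7
LCM(77, 21) = 3 × 7 × 11 = 231.
Smallest multiple of 231 that is ≥ 631: ⌈631/231⌉ × 231 = 3 × 231 = 693.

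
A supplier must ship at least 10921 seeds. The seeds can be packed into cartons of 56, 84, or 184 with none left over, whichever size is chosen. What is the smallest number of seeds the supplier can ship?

The number of seeds must be a common multiple of 56, 84, and 184, so a multiple of their LCM.
56 = 2^3 × 7
84 = 2^2 × 3 × 7
184 = 2^3 × 23
LCM(56, 84, 184) = 2^3 × 3 × 7 × 23 = 3864.
Smallest multiple of 3864 that is ≥ 10921: ⌈10921/3864⌉ × 3864 = 3 × 3864 = 11592.

11592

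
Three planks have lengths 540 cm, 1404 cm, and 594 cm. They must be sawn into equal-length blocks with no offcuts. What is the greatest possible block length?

The block length must divide every plank, so the greatest is gcd(540, 1404, 594).
540 = 2^2 × 3^3 × 5
1404 = 2^2 × 3^3 × 13
594 = 2 × 3^3 × 11
gcd(540, 1404, 594) = 2 × 3^3 = 54.

54 cm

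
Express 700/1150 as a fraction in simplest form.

700 = 2^2 × 5^2 × 7
1150 = 2 × 5^2 × 23
gcd(700, 1150) = 2 × 5^2 = 50.
Divide numerator and denominator by 50: 700/1150 = 14/23.

14/23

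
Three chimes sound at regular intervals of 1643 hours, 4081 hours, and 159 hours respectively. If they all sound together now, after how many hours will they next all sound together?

379533 hours

We need the least common multiple of the intervals.
1643 = 31 × 53
4081 = 7 × 11 × 53
159 = 3 × 53
LCM(1643, 4081, 159) = 3 × 7 × 11 × 31 × 53 = 379533.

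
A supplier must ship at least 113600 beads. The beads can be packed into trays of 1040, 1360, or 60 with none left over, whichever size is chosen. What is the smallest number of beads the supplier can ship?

The number of beads must be a common multiple of 1040, 1360, and 60, so a multiple of their LCM.
1040 = 2^4 × 5 × 13
1360 = 2^4 × 5 × 17
60 = 2^2 × 3 × 5
LCM(1040, 1360, 60) = 2^4 × 3 × 5 × 13 × 17 = 53040.
Smallest multiple of 53040 that is ≥ 113600: ⌈113600/53040⌉ × 53040 = 3 × 53040 = 159120.

159120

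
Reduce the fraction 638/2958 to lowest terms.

11/51

638 = 2 × 11 × 29
2958 = 2 × 3 × 17 × 29
gcd(638, 2958) = 2 × 29 = 58.
Divide numerator and denominator by 58: 638/2958 = 11/51.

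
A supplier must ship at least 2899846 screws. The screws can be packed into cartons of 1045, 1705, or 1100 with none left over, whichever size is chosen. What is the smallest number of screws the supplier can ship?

3239500

The number of screws must be a common multiple of 1045, 1705, and 1100, so a multiple of their LCM.
1045 = 5 × 11 × 19
1705 = 5 × 11 × 31
1100 = 2^2 × 5^2 × 11
LCM(1045, 1705, 1100) = 2^2 × 5^2 × 11 × 19 × 31 = 647900.
Smallest multiple of 647900 that is ≥ 2899846: ⌈2899846/647900⌉ × 647900 = 5 × 647900 = 3239500.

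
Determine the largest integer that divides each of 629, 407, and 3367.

37

629 = 17 × 37
407 = 11 × 37
3367 = 7 × 13 × 37
gcd(629, 407, 3367) = 37.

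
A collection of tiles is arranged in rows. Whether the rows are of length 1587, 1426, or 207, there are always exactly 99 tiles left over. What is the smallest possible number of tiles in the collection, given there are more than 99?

N − 99 must be a common multiple of 1587, 1426, and 207.
1587 = 3 × 23^2
1426 = 2 × 23 × 31
207 = 3^2 × 23
LCM(1587, 1426, 207) = 2 × 3^2 × 23^2 × 31 = 295182.
Smallest N > 99 is LCM + 99 = 295182 + 99 = 295281.

295281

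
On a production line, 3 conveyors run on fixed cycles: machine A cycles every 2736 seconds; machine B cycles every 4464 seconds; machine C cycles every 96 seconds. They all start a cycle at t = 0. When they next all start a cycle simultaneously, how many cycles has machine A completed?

62 cycles

All finish a whole number of cycles simultaneously at t = LCM of the periods.
2736 = 2^4 × 3^2 × 19
4464 = 2^4 × 3^2 × 31
96 = 2^5 × 3
LCM(2736, 4464, 96) = 2^5 × 3^2 × 19 × 31 = 169632.
Cycles for period 2736: 169632 / 2736 = 62.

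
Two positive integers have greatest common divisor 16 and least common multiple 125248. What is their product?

2003968

For any two positive integers, gcd × lcm = product = 16 × 125248 = 2003968.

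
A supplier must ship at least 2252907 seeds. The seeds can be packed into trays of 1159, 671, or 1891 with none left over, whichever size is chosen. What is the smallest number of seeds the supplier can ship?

The number of seeds must be a common multiple of 1159, 671, and 1891, so a multiple of their LCM.
1159 = 19 × 61
671 = 11 × 61
1891 = 31 × 61
LCM(1159, 671, 1891) = 11 × 19 × 31 × 61 = 395219.
Smallest multiple of 395219 that is ≥ 2252907: ⌈2252907/395219⌉ × 395219 = 6 × 395219 = 2371314.

2371314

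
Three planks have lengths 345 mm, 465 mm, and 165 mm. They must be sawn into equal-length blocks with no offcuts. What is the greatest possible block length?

The block length must divide every plank, so the greatest is gcd(345, 465, 165).
345 = 3 × 5 × 23
465 = 3 × 5 × 31
165 = 3 × 5 × 11
gcd(345, 465, 165) = 3 × 5 = 15.

15 mm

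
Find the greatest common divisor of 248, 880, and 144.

248 = 2^3 × 31
880 = 2^4 × 5 × 11
144 = 2^4 × 3^2
gcd(248, 880, 144) = 2^3 = 8.

8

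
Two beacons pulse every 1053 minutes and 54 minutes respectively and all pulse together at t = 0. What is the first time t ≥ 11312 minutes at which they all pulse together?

Joint pulses occur at multiples of LCM(1053, 54).
1053 = 3^4 × 13
54 = 2 × 3^3
LCM(1053, 54) = 2 × 3^4 × 13 = 2106.
Smallest multiple of 2106 that is ≥ 11312: ⌈11312/2106⌉ × 2106 = 6 × 2106 = 12636.

12636 minutes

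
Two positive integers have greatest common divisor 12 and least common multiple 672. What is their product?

For any two positive integers, gcd × lcm = product = 12 × 672 = 8064.

8064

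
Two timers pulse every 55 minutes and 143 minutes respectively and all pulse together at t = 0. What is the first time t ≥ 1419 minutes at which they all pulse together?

1430 minutes

Joint pulses occur at multiples of LCM(55, 143).
55 = 5 × 11
143 = 11 × 13
LCM(55, 143) = 5 × 11 × 13 = 715.
Smallest multiple of 715 that is ≥ 1419: ⌈1419/715⌉ × 715 = 2 × 715 = 1430.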